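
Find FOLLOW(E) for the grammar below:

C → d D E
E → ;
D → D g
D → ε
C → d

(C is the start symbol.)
To compute FOLLOW(E), find every occurrence of E on a right-hand side N → α E β: add FIRST(β) \ {ε}, and if β is empty or nullable also add FOLLOW(N). Iterate to a fixed point.

In C → d D E: E is at the end, add FOLLOW(C)

The FOLLOW sets referred to above (computed the same way, to a fixed point):
  FOLLOW(C) = { $ }

Taking the union: FOLLOW(E) = { $ }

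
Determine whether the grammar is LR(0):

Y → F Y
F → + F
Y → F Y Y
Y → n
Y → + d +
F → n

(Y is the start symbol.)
A grammar is LR(0) if no state in the canonical LR(0) collection has:
  - both a shift item (dot before a terminal) and a complete item (shift-reduce conflict), or
  - two or more complete items (reduce-reduce conflict; the accept item [Y' → Y .] counts as a complete item here).

Augment with Y' → Y and build the canonical LR(0) collection (I0 = CLOSURE({[Y' → . Y]}), then GOTO on every symbol after a dot until no new states appear). It has 12 states:
  I0: { [F → . + F], [F → . n], [Y → . + d +], [Y → . F Y Y], [Y → . F Y], [Y → . n], [Y' → . Y] }  — shift
  I1: { [F → + . F], [F → . + F], [F → . n], [Y → + . d +] }  — shift
  I2: { [F → . + F], [F → . n], [Y → . + d +], [Y → . F Y Y], [Y → . F Y], [Y → . n], [Y → F . Y Y], [Y → F . Y] }  — shift
  I3: { [Y' → Y .] }  — accept
  I4: { [F → n .], [Y → n .] }  — 2 reduces
  I5: { [F → . + F], [F → . n], [Y → . + d +], [Y → . F Y Y], [Y → . F Y], [Y → . n], [Y → F Y . Y], [Y → F Y .] }  — shift, reduce
  I6: { [Y → F Y Y .] }  — reduce
  I7: { [F → + . F], [F → . + F], [F → . n] }  — shift
  I8: { [F → + F .] }  — reduce
  I9: { [Y → + d . +] }  — shift
  I10: { [F → n .] }  — reduce
  I11: { [Y → + d + .] }  — reduce

Conflict in state I4:
  Reduce-reduce conflict: [F → n .] and [Y → n .]
So the grammar is NOT LR(0).

Answer: No. Reduce-reduce conflict: [F → n .] and [Y → n .]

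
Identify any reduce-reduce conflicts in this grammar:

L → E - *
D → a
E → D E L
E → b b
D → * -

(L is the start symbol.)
Augment with L' → L and build the canonical LR(0) collection (I0 = CLOSURE({[L' → . L]}), then GOTO on every symbol after a dot until no new states appear). It has 13 states:
  I0: { [D → . * -], [D → . a], [E → . D E L], [E → . b b], [L → . E - *], [L' → . L] }  — shift
  I1: { [D → * . -] }  — shift
  I2: { [D → . * -], [D → . a], [E → . D E L], [E → . b b], [E → D . E L] }  — shift
  I3: { [L → E . - *] }  — shift
  I4: { [L' → L .] }  — accept
  I5: { [D → a .] }  — reduce
  I6: { [E → b . b] }  — shift
  I7: { [E → b b .] }  — reduce
  I8: { [L → E - . *] }  — shift
  I9: { [L → E - * .] }  — reduce
  I10: { [D → . * -], [D → . a], [E → . D E L], [E → . b b], [E → D E . L], [L → . E - *] }  — shift
  I11: { [E → D E L .] }  — reduce
  I12: { [D → * - .] }  — reduce

No state contains more than one complete item.

Answer: No reduce-reduce conflicts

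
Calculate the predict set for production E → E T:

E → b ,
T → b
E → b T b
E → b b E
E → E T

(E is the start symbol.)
{ 'b' }

PREDICT(E → E T) = (FIRST(RHS) \ {ε}) ∪ (FOLLOW(E) if ε ∈ FIRST(RHS), i.e. RHS ⇒* ε)
FIRST(E) = { 'b' }
FIRST(E T) = { 'b' }
ε ∉ FIRST(E T), so FOLLOW(E) is not added.
PREDICT(E → E T) = { 'b' }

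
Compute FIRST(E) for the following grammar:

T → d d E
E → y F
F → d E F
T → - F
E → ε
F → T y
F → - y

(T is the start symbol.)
To compute FIRST(E), examine every production with E on the left-hand side, reading each right-hand side left to right until a non-nullable symbol is reached.

From E → y F:
  - y is a terminal: add 'y' and stop
From E → ε:
  - ε-production, so ε ∈ FIRST(E)

Collecting: FIRST(E) = { 'y', ε }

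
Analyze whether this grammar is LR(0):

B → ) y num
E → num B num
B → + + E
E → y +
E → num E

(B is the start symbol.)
A grammar is LR(0) if no state in the canonical LR(0) collection has:
  - both a shift item (dot before a terminal) and a complete item (shift-reduce conflict), or
  - two or more complete items (reduce-reduce conflict; the accept item [B' → B .] counts as a complete item here).

Augment with B' → B and build the canonical LR(0) collection (I0 = CLOSURE({[B' → . B]}), then GOTO on every symbol after a dot until no new states appear). It has 14 states:
  I0: { [B → . ) y num], [B → . + + E], [B' → . B] }  — shift
  I1: { [B → ) . y num] }  — shift
  I2: { [B → + . + E] }  — shift
  I3: { [B' → B .] }  — accept
  I4: { [B → + + . E], [E → . num B num], [E → . num E], [E → . y +] }  — shift
  I5: { [B → + + E .] }  — reduce
  I6: { [B → . ) y num], [B → . + + E], [E → . num B num], [E → . num E], [E → . y +], [E → num . B num], [E → num . E] }  — shift
  I7: { [E → y . +] }  — shift
  I8: { [E → y + .] }  — reduce
  I9: { [E → num B . num] }  — shift
  I10: { [E → num E .] }  — reduce
  I11: { [E → num B num .] }  — reduce
  I12: { [B → ) y . num] }  — shift
  I13: { [B → ) y num .] }  — reduce

Every state is either a pure shift/goto state or contains exactly one complete item and nothing to shift — no conflicts. The grammar is LR(0).

Answer: Yes, the grammar is LR(0)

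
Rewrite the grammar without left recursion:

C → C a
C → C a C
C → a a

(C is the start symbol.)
C is directly left-recursive. The standard transformation for
  A → A α₁ | ... | A α_m | β₁ | ... | β_n
is
  A  → β₁ A' | ... | β_n A'
  A' → α₁ A' | ... | α_m A' | ε

C → a a becomes C → a a C'
C → C a becomes C' → a C'
C → C a C becomes C' → a C C'
Add C' → ε

Resulting grammar:
C → a a C'
C' → a C'
C' → a C C'
C' → ε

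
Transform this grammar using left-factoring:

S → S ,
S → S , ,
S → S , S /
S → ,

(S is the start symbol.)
S → S , S'
S' → ε
S' → ,
S' → S /
S → ,

Left-factoring transforms A → αβ₁ | αβ₂ into A → αA' and A' → β₁ | β₂
(α is the longest common prefix among the alternatives). Repeat until
no nonterminal has two alternatives with a common prefix.

Round 1: S has alternatives sharing prefix 'S ,'. Introduce S': S → S , S'
  Add: S' → ε
  Add: S' → ,
  Add: S' → S /

No remaining common prefixes — done.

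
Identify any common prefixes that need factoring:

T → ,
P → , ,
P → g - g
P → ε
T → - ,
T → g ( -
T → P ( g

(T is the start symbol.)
No, left-factoring is not needed

Left-factoring is needed when two productions for the same non-terminal
share a common prefix on the right-hand side.

Productions for T:
  T → ,
  T → - ,
  T → g ( -
  T → P ( g
Productions for P:
  P → , ,
  P → g - g
  P → ε

No common prefixes found.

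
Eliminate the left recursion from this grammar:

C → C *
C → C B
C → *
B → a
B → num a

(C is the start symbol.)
C is directly left-recursive. The standard transformation for
  A → A α₁ | ... | A α_m | β₁ | ... | β_n
is
  A  → β₁ A' | ... | β_n A'
  A' → α₁ A' | ... | α_m A' | ε

C → * becomes C → * C'
C → C * becomes C' → * C'
C → C B becomes C' → B C'
Add C' → ε

Productions for other non-terminals are unchanged:
  B → a
  B → num a

Resulting grammar:
C → * C'
C' → * C'
C' → B C'
C' → ε
B → a
B → num a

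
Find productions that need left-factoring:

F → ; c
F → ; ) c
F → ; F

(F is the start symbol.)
Left-factoring is needed when two productions for the same non-terminal
share a common prefix on the right-hand side.

Productions for F:
  F → ; c
  F → ; ) c
  F → ; F

Found common prefix ';' in productions for F

Answer: Yes, F has productions with common prefix ';'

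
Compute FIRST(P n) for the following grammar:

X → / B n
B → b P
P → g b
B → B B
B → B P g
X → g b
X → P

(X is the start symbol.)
FIRST sets of the non-terminals involved (from the grammar, by fixed-point iteration):
  FIRST(P) = { 'g' }

To compute FIRST(P n), process the symbols left to right:
Symbol P is a non-terminal. Add FIRST(P) \ {ε} = { 'g' }
P is not nullable (ε ∉ FIRST(P)), so stop here.
FIRST(P n) = { 'g' }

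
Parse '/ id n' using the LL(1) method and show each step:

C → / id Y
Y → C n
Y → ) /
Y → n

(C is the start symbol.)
LL(1) parsing maintains a stack (initially the start symbol over $) and the input. At each step: if the stack top is a terminal, match it against the current input token; if it is a non-terminal N, replace it with the RHS of M[N, lookahead] (the unique production whose predict set contains the lookahead).

Stack is shown with the top on the left.

Stack     Input     Action
--------------------------
C $       / id n $  output C → / id Y
/ id Y $  / id n $  match '/'
id Y $    id n $    match 'id'
Y $       n $       output Y → n
n $       n $       match 'n'
$         $         accept

The string is accepted.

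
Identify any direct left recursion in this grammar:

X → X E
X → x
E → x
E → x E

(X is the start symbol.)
Yes, X is left-recursive

X → X E: LEFT RECURSIVE (starts with X)
X → x: starts with x
E → x: starts with x
E → x E: starts with x

The grammar has direct left recursion on: X.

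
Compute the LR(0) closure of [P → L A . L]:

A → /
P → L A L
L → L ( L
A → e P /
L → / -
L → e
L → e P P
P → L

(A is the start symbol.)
{ [L → . / -], [L → . L ( L], [L → . e P P], [L → . e], [P → L A . L] }

Start with: [P → L A . L]
  [P → L A . L] has the dot before L: add [L → . L ( L], [L → . / -], [L → . e], [L → . e P P]
No further items can be added.

CLOSURE = { [L → . / -], [L → . L ( L], [L → . e P P], [L → . e], [P → L A . L] }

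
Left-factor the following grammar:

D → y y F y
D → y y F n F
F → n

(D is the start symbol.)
D → y y F D'
D' → y
D' → n F
F → n

Left-factoring transforms A → αβ₁ | αβ₂ into A → αA' and A' → β₁ | β₂
(α is the longest common prefix among the alternatives). Repeat until
no nonterminal has two alternatives with a common prefix.

Round 1: D has alternatives sharing prefix 'y y F'. Introduce D': D → y y F D'
  Add: D' → y
  Add: D' → n F

No remaining common prefixes — done.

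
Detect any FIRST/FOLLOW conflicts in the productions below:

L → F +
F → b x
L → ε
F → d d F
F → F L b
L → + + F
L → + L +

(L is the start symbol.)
Yes. L → F '+' with FOLLOW(L) on { 'b' }; L → '+' '+' F with FOLLOW(L) on { '+' }; L → '+' L '+' with FOLLOW(L) on { '+' }

A FIRST/FOLLOW conflict occurs when a non-terminal N has a nullable alternative N → β (β ⇒* ε) and another alternative N → α with FIRST(α) ∩ FOLLOW(N) ≠ ∅: on such a lookahead the parser cannot decide between expanding α and letting N vanish via β.

Nullable non-terminals: L.
FIRST sets used below: FIRST(F) = { 'b', 'd' }

L: nullable alternative(s) L → ε; FOLLOW(L) = { $, '+', 'b' }
  L → F +: FIRST \ {ε} = { 'b', 'd' } — overlaps FOLLOW(L) on { 'b' }: CONFLICT
  L → ε: FIRST \ {ε} = { } — this is the only nullable alternative, skip
  L → + + F: FIRST \ {ε} = { '+' } — overlaps FOLLOW(L) on { '+' }: CONFLICT
  L → + L +: FIRST \ {ε} = { '+' } — overlaps FOLLOW(L) on { '+' }: CONFLICT

F has no nullable alternative, so no FIRST/FOLLOW check is needed there.

So the grammar has 3 FIRST/FOLLOW conflicts (marked CONFLICT above).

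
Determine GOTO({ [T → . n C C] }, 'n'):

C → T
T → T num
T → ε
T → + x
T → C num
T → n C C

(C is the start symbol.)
GOTO(I, 'n') = CLOSURE({ [A → αX.β] : [A → α.Xβ] ∈ I, X = 'n' })

Items with dot before 'n', with the dot advanced:
  [T → . n C C] → [T → n . C C]
Closure of the advanced items:
  [T → n . C C] has the dot before C: add [C → . T]
  [C → . T] has the dot before T: add [T → . T num], [T → .], [T → . + x], [T → . C num], [T → . n C C]

GOTO = { [C → . T], [T → . + x], [T → . C num], [T → . T num], [T → . n C C], [T → .], [T → n . C C] }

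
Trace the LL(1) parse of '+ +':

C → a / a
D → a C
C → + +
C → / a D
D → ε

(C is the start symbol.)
LL(1) parsing maintains a stack (initially the start symbol over $) and the input. At each step: if the stack top is a terminal, match it against the current input token; if it is a non-terminal N, replace it with the RHS of M[N, lookahead] (the unique production whose predict set contains the lookahead).

Stack is shown with the top on the left.

Stack  Input  Action
--------------------
C $    + + $  output C → + +
+ + $  + + $  match '+'
+ $    + $    match '+'
$      $      accept

The string is accepted.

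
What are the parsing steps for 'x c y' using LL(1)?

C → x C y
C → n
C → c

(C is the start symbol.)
LL(1) parsing maintains a stack (initially the start symbol over $) and the input. At each step: if the stack top is a terminal, match it against the current input token; if it is a non-terminal N, replace it with the RHS of M[N, lookahead] (the unique production whose predict set contains the lookahead).

Stack is shown with the top on the left.

Stack    Input    Action
------------------------
C $      x c y $  output C → x C y
x C y $  x c y $  match 'x'
C y $    c y $    output C → c
c y $    c y $    match 'c'
y $      y $      match 'y'
$        $        accept

The string is accepted.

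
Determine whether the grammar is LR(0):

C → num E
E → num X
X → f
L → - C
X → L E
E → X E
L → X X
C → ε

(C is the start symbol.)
No. Shift-reduce conflict between [C → .] and [C → . num E]

A grammar is LR(0) if no state in the canonical LR(0) collection has:
  - both a shift item (dot before a terminal) and a complete item (shift-reduce conflict), or
  - two or more complete items (reduce-reduce conflict; the accept item [C' → C .] counts as a complete item here).

Augment with C' → C and build the canonical LR(0) collection (I0 = CLOSURE({[C' → . C]}), then GOTO on every symbol after a dot until no new states appear). It has 15 states:
  I0: { [C → . num E], [C → .], [C' → . C] }  — shift, reduce
  I1: { [C' → C .] }  — accept
  I2: { [C → num . E], [E → . X E], [E → . num X], [L → . - C], [L → . X X], [X → . L E], [X → . f] }  — shift
  I3: { [C → . num E], [C → .], [L → - . C] }  — shift, reduce
  I4: { [C → num E .] }  — reduce
  I5: { [E → . X E], [E → . num X], [L → . - C], [L → . X X], [X → . L E], [X → . f], [X → L . E] }  — shift
  I6: { [E → . X E], [E → . num X], [E → X . E], [L → . - C], [L → . X X], [L → X . X], [X → . L E], [X → . f] }  — shift
  I7: { [X → f .] }  — reduce
  I8: { [E → num . X], [L → . - C], [L → . X X], [X → . L E], [X → . f] }  — shift
  I9: { [E → num X .], [L → . - C], [L → . X X], [L → X . X], [X → . L E], [X → . f] }  — shift, reduce
  I10: { [L → . - C], [L → . X X], [L → X . X], [L → X X .], [X → . L E], [X → . f] }  — shift, reduce
  I11: { [E → X E .] }  — reduce
  I12: { [E → . X E], [E → . num X], [E → X . E], [L → . - C], [L → . X X], [L → X . X], [L → X X .], [X → . L E], [X → . f] }  — shift, reduce
  I13: { [X → L E .] }  — reduce
  I14: { [L → - C .] }  — reduce

Conflict in state I0:
  Shift-reduce conflict between [C → .] and [C → . num E]
So the grammar is NOT LR(0).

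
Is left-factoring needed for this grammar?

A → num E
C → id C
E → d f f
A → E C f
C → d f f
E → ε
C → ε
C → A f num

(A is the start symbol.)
Left-factoring is needed when two productions for the same non-terminal
share a common prefix on the right-hand side.

Productions for A:
  A → num E
  A → E C f
Productions for C:
  C → id C
  C → d f f
  C → ε
  C → A f num
Productions for E:
  E → d f f
  E → ε

No common prefixes found.

Answer: No, left-factoring is not needed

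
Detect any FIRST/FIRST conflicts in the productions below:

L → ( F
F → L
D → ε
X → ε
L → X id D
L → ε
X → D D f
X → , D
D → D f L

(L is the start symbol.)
A FIRST/FIRST conflict occurs when two productions N → α and N → β for the same non-terminal have FIRST(α) ∩ FIRST(β) ≠ ∅ (with ε ∈ FIRST of a nullable right-hand side, so two nullable alternatives also conflict).

FIRST sets of the non-terminals at (or reachable through a nullable prefix from) the front of some alternative:
  FIRST(X) = { ',', 'f', ε }
  FIRST(D) = { 'f', ε }

Productions for L:
  L → ( F: FIRST = { '(' }
  L → X id D: FIRST = { ',', 'f', 'id' }
  L → ε: FIRST = { ε }
Productions for D:
  D → ε: FIRST = { ε }
  D → D f L: FIRST = { 'f' }
Productions for X:
  X → ε: FIRST = { ε }
  X → D D f: FIRST = { 'f' }
  X → , D: FIRST = { ',' }
F has only one production, so no FIRST/FIRST conflict is possible there.

All alternatives of each non-terminal have pairwise disjoint FIRST sets.

Answer: No FIRST/FIRST conflicts.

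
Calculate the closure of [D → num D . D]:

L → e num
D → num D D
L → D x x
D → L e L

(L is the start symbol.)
To compute CLOSURE, for each item [A → α.Bβ] where B is a non-terminal, add [B → .γ] for all productions B → γ; repeat for the newly added items until nothing changes.

Start with: [D → num D . D]
  [D → num D . D] has the dot before D: add [D → . num D D], [D → . L e L]
  [D → . L e L] has the dot before L: add [L → . e num], [L → . D x x]
No further items can be added.

CLOSURE = { [D → . L e L], [D → . num D D], [D → num D . D], [L → . D x x], [L → . e num] }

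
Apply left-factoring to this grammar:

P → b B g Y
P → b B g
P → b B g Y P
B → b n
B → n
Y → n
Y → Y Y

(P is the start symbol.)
P → b B g P'
P' → Y P''
P'' → ε
P'' → P
P' → ε
B → b n
B → n
Y → n
Y → Y Y

Left-factoring transforms A → αβ₁ | αβ₂ into A → αA' and A' → β₁ | β₂
(α is the longest common prefix among the alternatives). Repeat until
no nonterminal has two alternatives with a common prefix.

Round 1: P has alternatives sharing prefix 'b B g'. Introduce P': P → b B g P'
  Add: P' → Y
  Add: P' → ε
  Add: P' → Y P

Round 2: P' has alternatives sharing prefix 'Y'. Introduce P'': P' → Y P''
  Add: P'' → ε
  Add: P'' → P

No remaining common prefixes — done.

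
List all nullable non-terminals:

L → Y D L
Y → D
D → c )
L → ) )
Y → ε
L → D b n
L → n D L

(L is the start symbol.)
A non-terminal is nullable if it can derive ε (the empty string): either it has an ε-production, or it has a production whose right-hand side consists entirely of nullable non-terminals.

ε-productions: Y → ε
So Y is immediately nullable.
No further non-terminal can be added: every production for the remaining non-terminals contains a terminal or a non-nullable non-terminal.
Nullable = { 'Y' }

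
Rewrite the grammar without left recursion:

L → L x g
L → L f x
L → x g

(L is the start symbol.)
L → x g L'
L' → x g L'
L' → f x L'
L' → ε

L is directly left-recursive. The standard transformation for
  A → A α₁ | ... | A α_m | β₁ | ... | β_n
is
  A  → β₁ A' | ... | β_n A'
  A' → α₁ A' | ... | α_m A' | ε

L → x g becomes L → x g L'
L → L x g becomes L' → x g L'
L → L f x becomes L' → f x L'
Add L' → ε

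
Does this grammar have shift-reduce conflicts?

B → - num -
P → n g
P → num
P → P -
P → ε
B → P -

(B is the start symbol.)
Yes — I0: [P → .] vs [B → . - num -]

Augment with B' → B and build the canonical LR(0) collection (I0 = CLOSURE({[B' → . B]}), then GOTO on every symbol after a dot until no new states appear). It has 10 states:
  I0: { [B → . - num -], [B → . P -], [B' → . B], [P → . P -], [P → . n g], [P → . num], [P → .] }  — shift, reduce
  I1: { [B → - . num -] }  — shift
  I2: { [B' → B .] }  — accept
  I3: { [B → P . -], [P → P . -] }  — shift
  I4: { [P → n . g] }  — shift
  I5: { [P → num .] }  — reduce
  I6: { [P → n g .] }  — reduce
  I7: { [B → P - .], [P → P - .] }  — 2 reduces
  I8: { [B → - num . -] }  — shift
  I9: { [B → - num - .] }  — reduce

I0 contains reduce item [P → .] and shift items [B → . - num -], [P → . n g], [P → . num] — shift-reduce conflict.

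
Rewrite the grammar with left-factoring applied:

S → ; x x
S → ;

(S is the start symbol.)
S → ; S'
S' → x x
S' → ε

Left-factoring transforms A → αβ₁ | αβ₂ into A → αA' and A' → β₁ | β₂
(α is the longest common prefix among the alternatives). Repeat until
no nonterminal has two alternatives with a common prefix.

Round 1: S has alternatives sharing prefix ';'. Introduce S': S → ; S'
  Add: S' → x x
  Add: S' → ε

No remaining common prefixes — done.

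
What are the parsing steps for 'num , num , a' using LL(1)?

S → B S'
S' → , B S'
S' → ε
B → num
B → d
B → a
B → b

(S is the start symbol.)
LL(1) parsing maintains a stack (initially the start symbol over $) and the input. At each step: if the stack top is a terminal, match it against the current input token; if it is a non-terminal N, replace it with the RHS of M[N, lookahead] (the unique production whose predict set contains the lookahead).

Stack is shown with the top on the left.

Stack     Input            Action
---------------------------------
S $       num , num , a $  output S → B S'
B S' $    num , num , a $  output B → num
num S' $  num , num , a $  match 'num'
S' $      , num , a $      output S' → , B S'
, B S' $  , num , a $      match ','
B S' $    num , a $        output B → num
num S' $  num , a $        match 'num'
S' $      , a $            output S' → , B S'
, B S' $  , a $            match ','
B S' $    a $              output B → a
a S' $    a $              match 'a'
S' $      $                output S' → ε
$         $                accept

The string is accepted.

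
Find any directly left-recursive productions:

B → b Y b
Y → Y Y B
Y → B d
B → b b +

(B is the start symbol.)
Direct left recursion occurs when N → N α for some non-terminal N (the right-hand side begins with the left-hand side itself).

B → b Y b: starts with b
Y → Y Y B: LEFT RECURSIVE (starts with Y)
Y → B d: starts with B
B → b b +: starts with b

The grammar has direct left recursion on: Y.

Answer: Yes, Y is left-recursive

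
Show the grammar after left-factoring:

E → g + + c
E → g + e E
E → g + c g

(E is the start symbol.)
E → g + E'
E' → + c
E' → e E
E' → c g

Left-factoring transforms A → αβ₁ | αβ₂ into A → αA' and A' → β₁ | β₂
(α is the longest common prefix among the alternatives). Repeat until
no nonterminal has two alternatives with a common prefix.

Round 1: E has alternatives sharing prefix 'g +'. Introduce E': E → g + E'
  Add: E' → + c
  Add: E' → e E
  Add: E' → c g

No remaining common prefixes — done.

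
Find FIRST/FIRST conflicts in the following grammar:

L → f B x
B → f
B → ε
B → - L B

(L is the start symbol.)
No FIRST/FIRST conflicts.

Productions for B:
  B → f: FIRST = { 'f' }
  B → ε: FIRST = { ε }
  B → - L B: FIRST = { '-' }
L has only one production, so no FIRST/FIRST conflict is possible there.

All alternatives of each non-terminal have pairwise disjoint FIRST sets.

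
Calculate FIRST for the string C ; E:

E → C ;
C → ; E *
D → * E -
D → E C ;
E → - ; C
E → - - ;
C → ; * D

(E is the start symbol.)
{ ';' }

FIRST sets of the non-terminals involved (from the grammar, by fixed-point iteration):
  FIRST(C) = { ';' }

To compute FIRST(C ; E), process the symbols left to right:
Symbol C is a non-terminal. Add FIRST(C) \ {ε} = { ';' }
C is not nullable (ε ∉ FIRST(C)), so stop here.
FIRST(C ; E) = { ';' }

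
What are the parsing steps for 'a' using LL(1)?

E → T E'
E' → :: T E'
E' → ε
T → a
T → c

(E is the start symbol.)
LL(1) parsing maintains a stack (initially the start symbol over $) and the input. At each step: if the stack top is a terminal, match it against the current input token; if it is a non-terminal N, replace it with the RHS of M[N, lookahead] (the unique production whose predict set contains the lookahead).

Stack is shown with the top on the left.

Stack   Input  Action
---------------------
E $     a $    output E → T E'
T E' $  a $    output T → a
a E' $  a $    match 'a'
E' $    $      output E' → ε
$       $      accept

The string is accepted.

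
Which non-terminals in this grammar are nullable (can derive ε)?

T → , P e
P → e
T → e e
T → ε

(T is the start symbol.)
A non-terminal is nullable if it can derive ε (the empty string): either it has an ε-production, or it has a production whose right-hand side consists entirely of nullable non-terminals.

ε-productions: T → ε
So T is immediately nullable.
No further non-terminal can be added: every production for the remaining non-terminals contains a terminal or a non-nullable non-terminal.
Nullable = { 'T' }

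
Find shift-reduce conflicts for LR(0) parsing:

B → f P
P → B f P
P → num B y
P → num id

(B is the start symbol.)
A shift-reduce conflict occurs when an LR(0) state has both:
  - a complete (reduce) item [A → α .] (dot at the end), and
  - a shift item [B → β . c γ] (dot before a terminal).

Augment with B' → B and build the canonical LR(0) collection (I0 = CLOSURE({[B' → . B]}), then GOTO on every symbol after a dot until no new states appear). It has 11 states:
  I0: { [B → . f P], [B' → . B] }  — shift
  I1: { [B' → B .] }  — accept
  I2: { [B → . f P], [B → f . P], [P → . B f P], [P → . num B y], [P → . num id] }  — shift
  I3: { [P → B . f P] }  — shift
  I4: { [B → f P .] }  — reduce
  I5: { [B → . f P], [P → num . B y], [P → num . id] }  — shift
  I6: { [P → num B . y] }  — shift
  I7: { [P → num id .] }  — reduce
  I8: { [P → num B y .] }  — reduce
  I9: { [B → . f P], [P → . B f P], [P → . num B y], [P → . num id], [P → B f . P] }  — shift
  I10: { [P → B f P .] }  — reduce

No state contains both a complete item and a shift item.

Answer: No shift-reduce conflicts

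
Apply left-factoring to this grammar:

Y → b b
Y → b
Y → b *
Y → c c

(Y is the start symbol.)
Y → b Y'
Y' → b
Y' → ε
Y' → *
Y → c c

Left-factoring transforms A → αβ₁ | αβ₂ into A → αA' and A' → β₁ | β₂
(α is the longest common prefix among the alternatives). Repeat until
no nonterminal has two alternatives with a common prefix.

Round 1: Y has alternatives sharing prefix 'b'. Introduce Y': Y → b Y'
  Add: Y' → b
  Add: Y' → ε
  Add: Y' → *

No remaining common prefixes — done.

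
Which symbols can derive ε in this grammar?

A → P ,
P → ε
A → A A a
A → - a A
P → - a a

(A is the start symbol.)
{ 'P' }

A non-terminal is nullable if it can derive ε (the empty string): either it has an ε-production, or it has a production whose right-hand side consists entirely of nullable non-terminals.

ε-productions: P → ε
So P is immediately nullable.
No further non-terminal can be added: every production for the remaining non-terminals contains a terminal or a non-nullable non-terminal.
Nullable = { 'P' }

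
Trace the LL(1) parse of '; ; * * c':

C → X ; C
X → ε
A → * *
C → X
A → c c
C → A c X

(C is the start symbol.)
LL(1) parsing maintains a stack (initially the start symbol over $) and the input. At each step: if the stack top is a terminal, match it against the current input token; if it is a non-terminal N, replace it with the RHS of M[N, lookahead] (the unique production whose predict set contains the lookahead).

Stack is shown with the top on the left.

Stack      Input        Action
------------------------------
C $        ; ; * * c $  output C → X ; C
X ; C $    ; ; * * c $  output X → ε
; C $      ; ; * * c $  match ';'
C $        ; * * c $    output C → X ; C
X ; C $    ; * * c $    output X → ε
; C $      ; * * c $    match ';'
C $        * * c $      output C → A c X
A c X $    * * c $      output A → * *
* * c X $  * * c $      match '*'
* c X $    * c $        match '*'
c X $      c $          match 'c'
X $        $            output X → ε
$          $            accept

The string is accepted.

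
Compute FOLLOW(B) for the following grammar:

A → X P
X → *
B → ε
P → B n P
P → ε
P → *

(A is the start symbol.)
In P → B n P: B is followed by n P, add FIRST(n P) \ {ε} = { 'n' }

Taking the union: FOLLOW(B) = { 'n' }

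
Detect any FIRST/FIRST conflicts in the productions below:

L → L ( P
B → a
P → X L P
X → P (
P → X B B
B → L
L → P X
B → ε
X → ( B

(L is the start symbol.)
A FIRST/FIRST conflict occurs when two productions N → α and N → β for the same non-terminal have FIRST(α) ∩ FIRST(β) ≠ ∅ (with ε ∈ FIRST of a nullable right-hand side, so two nullable alternatives also conflict).

FIRST sets of the non-terminals at (or reachable through a nullable prefix from) the front of some alternative:
  FIRST(L) = { '(' }
  FIRST(P) = { '(' }
  FIRST(X) = { '(' }

Productions for L:
  L → L ( P: FIRST = { '(' }
  L → P X: FIRST = { '(' }
Productions for B:
  B → a: FIRST = { 'a' }
  B → L: FIRST = { '(' }
  B → ε: FIRST = { ε }
Productions for P:
  P → X L P: FIRST = { '(' }
  P → X B B: FIRST = { '(' }
Productions for X:
  X → P (: FIRST = { '(' }
  X → ( B: FIRST = { '(' }

Conflict for L: L → L ( P and L → P X
  Overlap: { '(' }
Conflict for P: P → X L P and P → X B B
  Overlap: { '(' }
Conflict for X: X → P ( and X → ( B
  Overlap: { '(' }

Answer: Yes. L → L '(' P / L → P X on { '(' }; P → X L P / P → X B B on { '(' }; X → P '(' / X → '(' B on { '(' }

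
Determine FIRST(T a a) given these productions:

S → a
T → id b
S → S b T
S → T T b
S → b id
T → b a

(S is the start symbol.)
FIRST sets of the non-terminals involved (from the grammar, by fixed-point iteration):
  FIRST(T) = { 'b', 'id' }

To compute FIRST(T a a), process the symbols left to right:
Symbol T is a non-terminal. Add FIRST(T) \ {ε} = { 'b', 'id' }
T is not nullable (ε ∉ FIRST(T)), so stop here.
FIRST(T a a) = { 'b', 'id' }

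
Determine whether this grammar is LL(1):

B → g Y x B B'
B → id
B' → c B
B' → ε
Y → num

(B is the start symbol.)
No. Predict set conflict for B': { 'c' }

Relevant sets:
  FOLLOW(B') = { $, 'c' }

For B:
  PREDICT(B → g Y x B B') = { 'g' }
  PREDICT(B → id) = { 'id' }
For B':
  PREDICT(B' → c B) = { 'c' }
  PREDICT(B' → ε) = { $, 'c' }
Y has a single production, so nothing to check there.

Conflict found: Predict set conflict for B': { 'c' }
The grammar is NOT LL(1).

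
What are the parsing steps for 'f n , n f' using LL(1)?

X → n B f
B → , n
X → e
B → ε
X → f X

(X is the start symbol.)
LL(1) parsing maintains a stack (initially the start symbol over $) and the input. At each step: if the stack top is a terminal, match it against the current input token; if it is a non-terminal N, replace it with the RHS of M[N, lookahead] (the unique production whose predict set contains the lookahead).

Stack is shown with the top on the left.

Stack    Input        Action
----------------------------
X $      f n , n f $  output X → f X
f X $    f n , n f $  match 'f'
X $      n , n f $    output X → n B f
n B f $  n , n f $    match 'n'
B f $    , n f $      output B → , n
, n f $  , n f $      match ','
n f $    n f $        match 'n'
f $      f $          match 'f'
$        $            accept

The string is accepted.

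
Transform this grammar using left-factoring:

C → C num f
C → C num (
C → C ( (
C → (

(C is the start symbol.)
C → C C'
C' → num C''
C'' → f
C'' → (
C' → ( (
C → (

Left-factoring transforms A → αβ₁ | αβ₂ into A → αA' and A' → β₁ | β₂
(α is the longest common prefix among the alternatives). Repeat until
no nonterminal has two alternatives with a common prefix.

Round 1: C has alternatives sharing prefix 'C'. Introduce C': C → C C'
  Add: C' → num f
  Add: C' → num (
  Add: C' → ( (

Round 2: C' has alternatives sharing prefix 'num'. Introduce C'': C' → num C''
  Add: C'' → f
  Add: C'' → (

No remaining common prefixes — done.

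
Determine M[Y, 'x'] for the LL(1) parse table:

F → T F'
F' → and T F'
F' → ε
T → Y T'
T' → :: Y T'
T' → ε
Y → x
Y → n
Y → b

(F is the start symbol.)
Y → x

To find M[Y, 'x'], we find productions for Y where 'x' is in the predict set (PREDICT(N → α) = (FIRST(α) \ {ε}) ∪ (FOLLOW(N) if α ⇒* ε)).

Y → x: PREDICT = { 'x' }
  'x' is in predict set, so this production goes in M[Y, 'x']
Y → n: PREDICT = { 'n' }
Y → b: PREDICT = { 'b' }

M[Y, 'x'] = Y → x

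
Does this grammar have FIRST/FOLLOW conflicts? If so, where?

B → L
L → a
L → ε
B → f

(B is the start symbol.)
A FIRST/FOLLOW conflict occurs when a non-terminal N has a nullable alternative N → β (β ⇒* ε) and another alternative N → α with FIRST(α) ∩ FOLLOW(N) ≠ ∅: on such a lookahead the parser cannot decide between expanding α and letting N vanish via β.

Nullable non-terminals: B, L.
FIRST sets used below: FIRST(L) = { 'a', ε }

B: nullable alternative(s) B → L; FOLLOW(B) = { $ }
  B → L: FIRST \ {ε} = { 'a' } — this is the only nullable alternative, skip
  B → f: FIRST \ {ε} = { 'f' } — disjoint from FOLLOW(B)

L: nullable alternative(s) L → ε; FOLLOW(L) = { $ }
  L → a: FIRST \ {ε} = { 'a' } — disjoint from FOLLOW(L)
  L → ε: FIRST \ {ε} = { } — this is the only nullable alternative, skip

No FIRST/FOLLOW conflicts found.

Answer: No FIRST/FOLLOW conflicts.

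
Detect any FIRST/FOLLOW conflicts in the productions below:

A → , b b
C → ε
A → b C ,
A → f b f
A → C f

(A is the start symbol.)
No FIRST/FOLLOW conflicts.

A FIRST/FOLLOW conflict occurs when a non-terminal N has a nullable alternative N → β (β ⇒* ε) and another alternative N → α with FIRST(α) ∩ FOLLOW(N) ≠ ∅: on such a lookahead the parser cannot decide between expanding α and letting N vanish via β.

Nullable non-terminals: C.
C has a nullable alternative but only one production, so nothing to check.

A has no nullable alternative, so no FIRST/FOLLOW check is needed there.

No FIRST/FOLLOW conflicts found.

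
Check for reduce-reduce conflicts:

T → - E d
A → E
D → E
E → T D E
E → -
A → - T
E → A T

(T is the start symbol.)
Yes — I8: [A → E .] vs [D → E .]; I9: [A → E .] vs [E → T D E .]

A reduce-reduce conflict occurs when an LR(0) state has two complete items [A → α .] and [B → β .] — both call for a reduction, and with no lookahead the parser cannot choose between them.

Augment with T' → T and build the canonical LR(0) collection (I0 = CLOSURE({[T' → . T]}), then GOTO on every symbol after a dot until no new states appear). It has 13 states:
  I0: { [T → . - E d], [T' → . T] }  — shift
  I1: { [A → . - T], [A → . E], [E → . -], [E → . A T], [E → . T D E], [T → - . E d], [T → . - E d] }  — shift
  I2: { [T' → T .] }  — accept
  I3: { [A → - . T], [A → . - T], [A → . E], [E → - .], [E → . -], [E → . A T], [E → . T D E], [T → - . E d], [T → . - E d] }  — shift, reduce
  I4: { [E → A . T], [T → . - E d] }  — shift
  I5: { [A → E .], [T → - E . d] }  — shift, reduce
  I6: { [A → . - T], [A → . E], [D → . E], [E → . -], [E → . A T], [E → . T D E], [E → T . D E], [T → . - E d] }  — shift
  I7: { [A → . - T], [A → . E], [E → . -], [E → . A T], [E → . T D E], [E → T D . E], [T → . - E d] }  — shift
  I8: { [A → E .], [D → E .] }  — 2 reduces
  I9: { [A → E .], [E → T D E .] }  — 2 reduces
  I10: { [T → - E d .] }  — reduce
  I11: { [E → A T .] }  — reduce
  I12: { [A → - T .], [A → . - T], [A → . E], [D → . E], [E → . -], [E → . A T], [E → . T D E], [E → T . D E], [T → . - E d] }  — shift, reduce

I8 contains complete items [A → E .], [D → E .] — reduce-reduce conflict.
I9 contains complete items [A → E .], [E → T D E .] — reduce-reduce conflict.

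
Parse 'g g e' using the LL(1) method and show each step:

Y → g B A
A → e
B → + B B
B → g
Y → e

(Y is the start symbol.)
LL(1) parsing maintains a stack (initially the start symbol over $) and the input. At each step: if the stack top is a terminal, match it against the current input token; if it is a non-terminal N, replace it with the RHS of M[N, lookahead] (the unique production whose predict set contains the lookahead).

Stack is shown with the top on the left.

Stack    Input    Action
------------------------
Y $      g g e $  output Y → g B A
g B A $  g g e $  match 'g'
B A $    g e $    output B → g
g A $    g e $    match 'g'
A $      e $      output A → e
e $      e $      match 'e'
$        $        accept

The string is accepted.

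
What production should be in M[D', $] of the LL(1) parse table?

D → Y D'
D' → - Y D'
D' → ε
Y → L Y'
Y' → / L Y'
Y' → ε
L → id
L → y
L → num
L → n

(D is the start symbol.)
To find M[D', $], we find productions for D' where $ is in the predict set (PREDICT(N → α) = (FIRST(α) \ {ε}) ∪ (FOLLOW(N) if α ⇒* ε)).

Relevant sets:
  FOLLOW(D') = { $ }

D' → - Y D': PREDICT = { '-' }
D' → ε: PREDICT = { $ }
  $ is in predict set, so this production goes in M[D', $]

M[D', $] = D' → ε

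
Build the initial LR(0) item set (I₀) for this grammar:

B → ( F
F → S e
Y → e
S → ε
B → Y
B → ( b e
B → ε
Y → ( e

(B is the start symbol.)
{ [B → . ( F], [B → . ( b e], [B → . Y], [B → .], [B' → . B], [Y → . ( e], [Y → . e] }

First, augment the grammar with B' → B
I₀ = CLOSURE({ [B' → . B] }):
  [B' → . B] has the dot before B: add [B → . ( F], [B → . Y], [B → . ( b e], [B → .]
  [B → . Y] has the dot before Y: add [Y → . e], [Y → . ( e]
No further items can be added.

I₀ = { [B → . ( F], [B → . ( b e], [B → . Y], [B → .], [B' → . B], [Y → . ( e], [Y → . e] }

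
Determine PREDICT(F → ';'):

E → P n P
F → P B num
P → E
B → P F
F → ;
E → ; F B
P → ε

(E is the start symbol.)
{ ';' }

PREDICT(F → ';') = (FIRST(RHS) \ {ε}) ∪ (FOLLOW(F) if ε ∈ FIRST(RHS), i.e. RHS ⇒* ε)
FIRST(';') = { ';' }
ε ∉ FIRST(';'), so FOLLOW(F) is not added.
PREDICT(F → ';') = { ';' }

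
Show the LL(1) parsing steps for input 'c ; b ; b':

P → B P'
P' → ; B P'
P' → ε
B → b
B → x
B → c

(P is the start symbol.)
Stack is shown with the top on the left.

Stack     Input        Action
-----------------------------
P $       c ; b ; b $  output P → B P'
B P' $    c ; b ; b $  output B → c
c P' $    c ; b ; b $  match 'c'
P' $      ; b ; b $    output P' → ; B P'
; B P' $  ; b ; b $    match ';'
B P' $    b ; b $      output B → b
b P' $    b ; b $      match 'b'
P' $      ; b $        output P' → ; B P'
; B P' $  ; b $        match ';'
B P' $    b $          output B → b
b P' $    b $          match 'b'
P' $      $            output P' → ε
$         $            accept

The string is accepted.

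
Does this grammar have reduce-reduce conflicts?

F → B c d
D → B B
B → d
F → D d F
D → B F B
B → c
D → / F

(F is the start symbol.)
Augment with F' → F and build the canonical LR(0) collection (I0 = CLOSURE({[F' → . F]}), then GOTO on every symbol after a dot until no new states appear). It has 15 states:
  I0: { [B → . c], [B → . d], [D → . / F], [D → . B B], [D → . B F B], [F → . B c d], [F → . D d F], [F' → . F] }  — shift
  I1: { [B → . c], [B → . d], [D → . / F], [D → . B B], [D → . B F B], [D → / . F], [F → . B c d], [F → . D d F] }  — shift
  I2: { [B → . c], [B → . d], [D → . / F], [D → . B B], [D → . B F B], [D → B . B], [D → B . F B], [F → . B c d], [F → . D d F], [F → B . c d] }  — shift
  I3: { [F → D . d F] }  — shift
  I4: { [F' → F .] }  — accept
  I5: { [B → c .] }  — reduce
  I6: { [B → d .] }  — reduce
  I7: { [B → . c], [B → . d], [D → . / F], [D → . B B], [D → . B F B], [F → . B c d], [F → . D d F], [F → D d . F] }  — shift
  I8: { [F → D d F .] }  — reduce
  I9: { [B → . c], [B → . d], [D → . / F], [D → . B B], [D → . B F B], [D → B . B], [D → B . F B], [D → B B .], [F → . B c d], [F → . D d F], [F → B . c d] }  — shift, reduce
  I10: { [B → . c], [B → . d], [D → B F . B] }  — shift
  I11: { [B → c .], [F → B c . d] }  — shift, reduce
  I12: { [F → B c d .] }  — reduce
  I13: { [D → B F B .] }  — reduce
  I14: { [D → / F .] }  — reduce

No state contains more than one complete item.

Answer: No reduce-reduce conflicts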